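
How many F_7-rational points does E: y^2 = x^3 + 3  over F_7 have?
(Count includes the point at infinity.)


For each x in F_7, count y with y^2 = x^3 + 0 x + 3 mod 7:
  x = 1: RHS = 4, y in [2, 5]  -> 2 point(s)
  x = 2: RHS = 4, y in [2, 5]  -> 2 point(s)
  x = 3: RHS = 2, y in [3, 4]  -> 2 point(s)
  x = 4: RHS = 4, y in [2, 5]  -> 2 point(s)
  x = 5: RHS = 2, y in [3, 4]  -> 2 point(s)
  x = 6: RHS = 2, y in [3, 4]  -> 2 point(s)
Affine points: 12. Add the point at infinity: total = 13.

#E(F_7) = 13


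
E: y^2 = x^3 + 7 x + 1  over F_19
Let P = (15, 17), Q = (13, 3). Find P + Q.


P != Q, so use the chord formula.
s = (y2 - y1) / (x2 - x1) = (5) / (17) mod 19 = 7
x3 = s^2 - x1 - x2 mod 19 = 7^2 - 15 - 13 = 2
y3 = s (x1 - x3) - y1 mod 19 = 7 * (15 - 2) - 17 = 17

P + Q = (2, 17)


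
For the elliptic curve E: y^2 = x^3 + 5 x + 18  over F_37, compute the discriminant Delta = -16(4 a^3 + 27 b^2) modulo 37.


4 a^3 + 27 b^2 = 4*5^3 + 27*18^2 = 500 + 8748 = 9248
Delta = -16 * (9248) = -147968
Delta mod 37 = 32

Delta = 32 (mod 37)


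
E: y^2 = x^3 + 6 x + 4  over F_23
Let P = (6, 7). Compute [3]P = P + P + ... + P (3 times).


k = 3 = 11_2 (binary, LSB first: 11)
Double-and-add from P = (6, 7):
  bit 0 = 1: acc = O + (6, 7) = (6, 7)
  bit 1 = 1: acc = (6, 7) + (13, 5) = (13, 18)

3P = (13, 18)


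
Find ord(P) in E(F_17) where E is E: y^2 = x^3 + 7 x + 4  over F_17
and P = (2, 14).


Compute successive multiples of P until we hit O:
  1P = (2, 14)
  2P = (15, 13)
  3P = (16, 8)
  4P = (3, 1)
  5P = (11, 1)
  6P = (0, 2)
  7P = (0, 15)
  8P = (11, 16)
  ... (continuing to 13P)
  13P = O

ord(P) = 13


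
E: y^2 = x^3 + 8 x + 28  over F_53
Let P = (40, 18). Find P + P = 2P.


Doubling: s = (3 x1^2 + a) / (2 y1)
s = (3*40^2 + 8) / (2*18) mod 53 = 4
x3 = s^2 - 2 x1 mod 53 = 4^2 - 2*40 = 42
y3 = s (x1 - x3) - y1 mod 53 = 4 * (40 - 42) - 18 = 27

2P = (42, 27)


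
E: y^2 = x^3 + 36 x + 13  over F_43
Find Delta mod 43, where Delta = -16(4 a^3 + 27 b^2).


4 a^3 + 27 b^2 = 4*36^3 + 27*13^2 = 186624 + 4563 = 191187
Delta = -16 * (191187) = -3058992
Delta mod 43 = 28

Delta = 28 (mod 43)


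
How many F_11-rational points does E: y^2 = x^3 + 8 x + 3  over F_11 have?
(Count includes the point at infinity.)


For each x in F_11, count y with y^2 = x^3 + 8 x + 3 mod 11:
  x = 0: RHS = 3, y in [5, 6]  -> 2 point(s)
  x = 1: RHS = 1, y in [1, 10]  -> 2 point(s)
  x = 2: RHS = 5, y in [4, 7]  -> 2 point(s)
  x = 4: RHS = 0, y in [0]  -> 1 point(s)
  x = 5: RHS = 3, y in [5, 6]  -> 2 point(s)
  x = 6: RHS = 3, y in [5, 6]  -> 2 point(s)
  x = 9: RHS = 1, y in [1, 10]  -> 2 point(s)
  x = 10: RHS = 5, y in [4, 7]  -> 2 point(s)
Affine points: 15. Add the point at infinity: total = 16.

#E(F_11) = 16


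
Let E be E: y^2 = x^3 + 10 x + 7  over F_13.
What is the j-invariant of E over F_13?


Delta = -16(4 a^3 + 27 b^2) mod 13 = 8
-1728 * (4 a)^3 = -1728 * (4*10)^3 mod 13 = 1
j = 1 * 8^(-1) mod 13 = 5

j = 5 (mod 13)


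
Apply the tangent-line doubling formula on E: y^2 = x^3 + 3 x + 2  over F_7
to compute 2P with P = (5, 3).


Doubling: s = (3 x1^2 + a) / (2 y1)
s = (3*5^2 + 3) / (2*3) mod 7 = 6
x3 = s^2 - 2 x1 mod 7 = 6^2 - 2*5 = 5
y3 = s (x1 - x3) - y1 mod 7 = 6 * (5 - 5) - 3 = 4

2P = (5, 4)


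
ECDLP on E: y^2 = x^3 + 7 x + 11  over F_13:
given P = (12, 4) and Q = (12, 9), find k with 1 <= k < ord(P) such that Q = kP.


Enumerate multiples of P until we hit Q = (12, 9):
  1P = (12, 4)
  2P = (6, 10)
  3P = (9, 6)
  4P = (4, 8)
  5P = (7, 0)
  6P = (4, 5)
  7P = (9, 7)
  8P = (6, 3)
  9P = (12, 9)
Match found at i = 9.

k = 9


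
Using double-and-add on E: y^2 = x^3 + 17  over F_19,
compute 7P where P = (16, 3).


k = 7 = 111_2 (binary, LSB first: 111)
Double-and-add from P = (16, 3):
  bit 0 = 1: acc = O + (16, 3) = (16, 3)
  bit 1 = 1: acc = (16, 3) + (12, 15) = (0, 6)
  bit 2 = 1: acc = (0, 6) + (4, 9) = (12, 4)

7P = (12, 4)


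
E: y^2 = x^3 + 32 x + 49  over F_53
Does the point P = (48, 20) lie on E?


Check whether y^2 = x^3 + 32 x + 49 (mod 53) for (x, y) = (48, 20).
LHS: y^2 = 20^2 mod 53 = 29
RHS: x^3 + 32 x + 49 = 48^3 + 32*48 + 49 mod 53 = 29
LHS = RHS

Yes, on the curve


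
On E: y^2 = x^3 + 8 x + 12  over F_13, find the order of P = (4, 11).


Compute successive multiples of P until we hit O:
  1P = (4, 11)
  2P = (6, 4)
  3P = (12, 4)
  4P = (0, 5)
  5P = (8, 9)
  6P = (11, 12)
  7P = (2, 6)
  8P = (10, 0)
  ... (continuing to 16P)
  16P = O

ord(P) = 16


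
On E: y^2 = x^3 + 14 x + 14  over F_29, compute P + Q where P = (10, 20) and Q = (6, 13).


P != Q, so use the chord formula.
s = (y2 - y1) / (x2 - x1) = (22) / (25) mod 29 = 9
x3 = s^2 - x1 - x2 mod 29 = 9^2 - 10 - 6 = 7
y3 = s (x1 - x3) - y1 mod 29 = 9 * (10 - 7) - 20 = 7

P + Q = (7, 7)


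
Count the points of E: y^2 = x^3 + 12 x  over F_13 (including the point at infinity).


For each x in F_13, count y with y^2 = x^3 + 12 x + 0 mod 13:
  x = 0: RHS = 0, y in [0]  -> 1 point(s)
  x = 1: RHS = 0, y in [0]  -> 1 point(s)
  x = 5: RHS = 3, y in [4, 9]  -> 2 point(s)
  x = 8: RHS = 10, y in [6, 7]  -> 2 point(s)
  x = 12: RHS = 0, y in [0]  -> 1 point(s)
Affine points: 7. Add the point at infinity: total = 8.

#E(F_13) = 8


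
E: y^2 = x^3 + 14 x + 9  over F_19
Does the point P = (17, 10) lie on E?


Check whether y^2 = x^3 + 14 x + 9 (mod 19) for (x, y) = (17, 10).
LHS: y^2 = 10^2 mod 19 = 5
RHS: x^3 + 14 x + 9 = 17^3 + 14*17 + 9 mod 19 = 11
LHS != RHS

No, not on the curve


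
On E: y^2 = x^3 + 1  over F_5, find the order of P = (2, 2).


Compute successive multiples of P until we hit O:
  1P = (2, 2)
  2P = (0, 4)
  3P = (4, 0)
  4P = (0, 1)
  5P = (2, 3)
  6P = O

ord(P) = 6


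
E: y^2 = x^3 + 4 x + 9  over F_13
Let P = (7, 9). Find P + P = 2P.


Doubling: s = (3 x1^2 + a) / (2 y1)
s = (3*7^2 + 4) / (2*9) mod 13 = 12
x3 = s^2 - 2 x1 mod 13 = 12^2 - 2*7 = 0
y3 = s (x1 - x3) - y1 mod 13 = 12 * (7 - 0) - 9 = 10

2P = (0, 10)


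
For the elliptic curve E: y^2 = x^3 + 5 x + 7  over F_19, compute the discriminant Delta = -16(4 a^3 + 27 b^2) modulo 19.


4 a^3 + 27 b^2 = 4*5^3 + 27*7^2 = 500 + 1323 = 1823
Delta = -16 * (1823) = -29168
Delta mod 19 = 16

Delta = 16 (mod 19)


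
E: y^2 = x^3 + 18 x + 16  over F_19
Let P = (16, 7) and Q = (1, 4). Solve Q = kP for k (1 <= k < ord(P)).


Enumerate multiples of P until we hit Q = (1, 4):
  1P = (16, 7)
  2P = (11, 5)
  3P = (18, 15)
  4P = (1, 15)
  5P = (6, 13)
  6P = (8, 11)
  7P = (0, 4)
  8P = (4, 0)
  9P = (0, 15)
  10P = (8, 8)
  11P = (6, 6)
  12P = (1, 4)
Match found at i = 12.

k = 12


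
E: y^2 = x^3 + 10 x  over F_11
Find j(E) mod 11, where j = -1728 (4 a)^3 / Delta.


Delta = -16(4 a^3 + 27 b^2) mod 11 = 9
-1728 * (4 a)^3 = -1728 * (4*10)^3 mod 11 = 9
j = 9 * 9^(-1) mod 11 = 1

j = 1 (mod 11)


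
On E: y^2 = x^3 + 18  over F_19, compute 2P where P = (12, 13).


k = 2 = 10_2 (binary, LSB first: 01)
Double-and-add from P = (12, 13):
  bit 0 = 0: acc unchanged = O
  bit 1 = 1: acc = O + (18, 13) = (18, 13)

2P = (18, 13)


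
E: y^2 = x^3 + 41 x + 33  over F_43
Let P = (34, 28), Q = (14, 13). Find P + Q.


P != Q, so use the chord formula.
s = (y2 - y1) / (x2 - x1) = (28) / (23) mod 43 = 33
x3 = s^2 - x1 - x2 mod 43 = 33^2 - 34 - 14 = 9
y3 = s (x1 - x3) - y1 mod 43 = 33 * (34 - 9) - 28 = 23

P + Q = (9, 23)


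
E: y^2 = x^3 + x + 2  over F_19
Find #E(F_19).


For each x in F_19, count y with y^2 = x^3 + 1 x + 2 mod 19:
  x = 1: RHS = 4, y in [2, 17]  -> 2 point(s)
  x = 8: RHS = 9, y in [3, 16]  -> 2 point(s)
  x = 10: RHS = 5, y in [9, 10]  -> 2 point(s)
  x = 14: RHS = 5, y in [9, 10]  -> 2 point(s)
  x = 17: RHS = 11, y in [7, 12]  -> 2 point(s)
  x = 18: RHS = 0, y in [0]  -> 1 point(s)
Affine points: 11. Add the point at infinity: total = 12.

#E(F_19) = 12


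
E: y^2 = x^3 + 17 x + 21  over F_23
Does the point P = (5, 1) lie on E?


Check whether y^2 = x^3 + 17 x + 21 (mod 23) for (x, y) = (5, 1).
LHS: y^2 = 1^2 mod 23 = 1
RHS: x^3 + 17 x + 21 = 5^3 + 17*5 + 21 mod 23 = 1
LHS = RHS

Yes, on the curve


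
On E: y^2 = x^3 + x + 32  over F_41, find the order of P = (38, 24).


Compute successive multiples of P until we hit O:
  1P = (38, 24)
  2P = (22, 40)
  3P = (23, 2)
  4P = (37, 13)
  5P = (5, 11)
  6P = (0, 27)
  7P = (4, 10)
  8P = (3, 29)
  ... (continuing to 51P)
  51P = O

ord(P) = 51


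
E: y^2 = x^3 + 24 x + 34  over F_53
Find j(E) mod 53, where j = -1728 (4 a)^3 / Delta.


Delta = -16(4 a^3 + 27 b^2) mod 53 = 20
-1728 * (4 a)^3 = -1728 * (4*24)^3 mod 53 = 41
j = 41 * 20^(-1) mod 53 = 10

j = 10 (mod 53)


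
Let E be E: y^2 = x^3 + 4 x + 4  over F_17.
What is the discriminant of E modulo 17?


4 a^3 + 27 b^2 = 4*4^3 + 27*4^2 = 256 + 432 = 688
Delta = -16 * (688) = -11008
Delta mod 17 = 8

Delta = 8 (mod 17)


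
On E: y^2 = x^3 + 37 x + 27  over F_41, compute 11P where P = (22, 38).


k = 11 = 1011_2 (binary, LSB first: 1101)
Double-and-add from P = (22, 38):
  bit 0 = 1: acc = O + (22, 38) = (22, 38)
  bit 1 = 1: acc = (22, 38) + (37, 15) = (31, 25)
  bit 2 = 0: acc unchanged = (31, 25)
  bit 3 = 1: acc = (31, 25) + (32, 20) = (3, 40)

11P = (3, 40)


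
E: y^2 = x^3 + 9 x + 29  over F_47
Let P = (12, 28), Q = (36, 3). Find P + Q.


P != Q, so use the chord formula.
s = (y2 - y1) / (x2 - x1) = (22) / (24) mod 47 = 44
x3 = s^2 - x1 - x2 mod 47 = 44^2 - 12 - 36 = 8
y3 = s (x1 - x3) - y1 mod 47 = 44 * (12 - 8) - 28 = 7

P + Q = (8, 7)


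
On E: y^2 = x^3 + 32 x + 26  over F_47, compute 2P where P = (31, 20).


Doubling: s = (3 x1^2 + a) / (2 y1)
s = (3*31^2 + 32) / (2*20) mod 47 = 20
x3 = s^2 - 2 x1 mod 47 = 20^2 - 2*31 = 9
y3 = s (x1 - x3) - y1 mod 47 = 20 * (31 - 9) - 20 = 44

2P = (9, 44)


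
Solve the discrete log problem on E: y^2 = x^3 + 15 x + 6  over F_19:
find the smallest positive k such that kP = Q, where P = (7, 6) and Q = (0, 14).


Enumerate multiples of P until we hit Q = (0, 14):
  1P = (7, 6)
  2P = (2, 14)
  3P = (8, 7)
  4P = (5, 15)
  5P = (13, 2)
  6P = (10, 15)
  7P = (11, 1)
  8P = (18, 3)
  9P = (17, 14)
  10P = (4, 4)
  11P = (0, 5)
  12P = (0, 14)
Match found at i = 12.

k = 12


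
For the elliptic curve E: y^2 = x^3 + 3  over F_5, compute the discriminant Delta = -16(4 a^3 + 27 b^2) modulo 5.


4 a^3 + 27 b^2 = 4*0^3 + 27*3^2 = 0 + 243 = 243
Delta = -16 * (243) = -3888
Delta mod 5 = 2

Delta = 2 (mod 5)


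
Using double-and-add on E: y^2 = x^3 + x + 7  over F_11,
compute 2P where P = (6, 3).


k = 2 = 10_2 (binary, LSB first: 01)
Double-and-add from P = (6, 3):
  bit 0 = 0: acc unchanged = O
  bit 1 = 1: acc = O + (3, 2) = (3, 2)

2P = (3, 2)


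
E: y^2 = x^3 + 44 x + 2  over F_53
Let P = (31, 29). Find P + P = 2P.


Doubling: s = (3 x1^2 + a) / (2 y1)
s = (3*31^2 + 44) / (2*29) mod 53 = 13
x3 = s^2 - 2 x1 mod 53 = 13^2 - 2*31 = 1
y3 = s (x1 - x3) - y1 mod 53 = 13 * (31 - 1) - 29 = 43

2P = (1, 43)


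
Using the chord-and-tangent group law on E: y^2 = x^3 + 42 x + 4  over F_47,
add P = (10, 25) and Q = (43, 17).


P != Q, so use the chord formula.
s = (y2 - y1) / (x2 - x1) = (39) / (33) mod 47 = 14
x3 = s^2 - x1 - x2 mod 47 = 14^2 - 10 - 43 = 2
y3 = s (x1 - x3) - y1 mod 47 = 14 * (10 - 2) - 25 = 40

P + Q = (2, 40)


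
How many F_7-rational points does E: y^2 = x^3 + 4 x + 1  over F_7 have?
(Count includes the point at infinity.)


For each x in F_7, count y with y^2 = x^3 + 4 x + 1 mod 7:
  x = 0: RHS = 1, y in [1, 6]  -> 2 point(s)
  x = 4: RHS = 4, y in [2, 5]  -> 2 point(s)
Affine points: 4. Add the point at infinity: total = 5.

#E(F_7) = 5


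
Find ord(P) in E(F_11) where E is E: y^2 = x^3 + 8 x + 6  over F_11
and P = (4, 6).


Compute successive multiples of P until we hit O:
  1P = (4, 6)
  2P = (4, 5)
  3P = O

ord(P) = 3


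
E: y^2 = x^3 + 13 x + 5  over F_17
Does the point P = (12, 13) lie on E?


Check whether y^2 = x^3 + 13 x + 5 (mod 17) for (x, y) = (12, 13).
LHS: y^2 = 13^2 mod 17 = 16
RHS: x^3 + 13 x + 5 = 12^3 + 13*12 + 5 mod 17 = 2
LHS != RHS

No, not on the curve


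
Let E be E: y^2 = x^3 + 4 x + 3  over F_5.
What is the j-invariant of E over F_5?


Delta = -16(4 a^3 + 27 b^2) mod 5 = 1
-1728 * (4 a)^3 = -1728 * (4*4)^3 mod 5 = 2
j = 2 * 1^(-1) mod 5 = 2

j = 2 (mod 5)


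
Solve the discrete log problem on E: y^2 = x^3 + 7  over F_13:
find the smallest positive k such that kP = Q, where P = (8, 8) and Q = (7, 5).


Enumerate multiples of P until we hit Q = (7, 5):
  1P = (8, 8)
  2P = (11, 8)
  3P = (7, 5)
Match found at i = 3.

k = 3


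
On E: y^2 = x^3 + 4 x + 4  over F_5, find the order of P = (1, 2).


Compute successive multiples of P until we hit O:
  1P = (1, 2)
  2P = (2, 0)
  3P = (1, 3)
  4P = O

ord(P) = 4


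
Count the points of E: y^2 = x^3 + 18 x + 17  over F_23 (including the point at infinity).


For each x in F_23, count y with y^2 = x^3 + 18 x + 17 mod 23:
  x = 1: RHS = 13, y in [6, 17]  -> 2 point(s)
  x = 3: RHS = 6, y in [11, 12]  -> 2 point(s)
  x = 5: RHS = 2, y in [5, 18]  -> 2 point(s)
  x = 7: RHS = 3, y in [7, 16]  -> 2 point(s)
  x = 8: RHS = 6, y in [11, 12]  -> 2 point(s)
  x = 10: RHS = 1, y in [1, 22]  -> 2 point(s)
  x = 12: RHS = 6, y in [11, 12]  -> 2 point(s)
  x = 14: RHS = 0, y in [0]  -> 1 point(s)
  x = 16: RHS = 8, y in [10, 13]  -> 2 point(s)
  x = 18: RHS = 9, y in [3, 20]  -> 2 point(s)
Affine points: 19. Add the point at infinity: total = 20.

#E(F_23) = 20


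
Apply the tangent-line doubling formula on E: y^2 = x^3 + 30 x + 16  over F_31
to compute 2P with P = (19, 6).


Doubling: s = (3 x1^2 + a) / (2 y1)
s = (3*19^2 + 30) / (2*6) mod 31 = 23
x3 = s^2 - 2 x1 mod 31 = 23^2 - 2*19 = 26
y3 = s (x1 - x3) - y1 mod 31 = 23 * (19 - 26) - 6 = 19

2P = (26, 19)


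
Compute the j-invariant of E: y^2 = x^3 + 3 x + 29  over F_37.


Delta = -16(4 a^3 + 27 b^2) mod 37 = 2
-1728 * (4 a)^3 = -1728 * (4*3)^3 mod 37 = 27
j = 27 * 2^(-1) mod 37 = 32

j = 32 (mod 37)


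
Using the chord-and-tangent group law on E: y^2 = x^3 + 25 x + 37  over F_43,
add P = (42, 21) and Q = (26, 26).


P != Q, so use the chord formula.
s = (y2 - y1) / (x2 - x1) = (5) / (27) mod 43 = 40
x3 = s^2 - x1 - x2 mod 43 = 40^2 - 42 - 26 = 27
y3 = s (x1 - x3) - y1 mod 43 = 40 * (42 - 27) - 21 = 20

P + Q = (27, 20)


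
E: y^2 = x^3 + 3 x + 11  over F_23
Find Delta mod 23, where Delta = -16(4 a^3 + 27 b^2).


4 a^3 + 27 b^2 = 4*3^3 + 27*11^2 = 108 + 3267 = 3375
Delta = -16 * (3375) = -54000
Delta mod 23 = 4

Delta = 4 (mod 23)


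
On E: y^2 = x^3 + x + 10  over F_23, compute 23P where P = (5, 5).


k = 23 = 10111_2 (binary, LSB first: 11101)
Double-and-add from P = (5, 5):
  bit 0 = 1: acc = O + (5, 5) = (5, 5)
  bit 1 = 1: acc = (5, 5) + (22, 13) = (8, 22)
  bit 2 = 1: acc = (8, 22) + (14, 13) = (9, 14)
  bit 3 = 0: acc unchanged = (9, 14)
  bit 4 = 1: acc = (9, 14) + (21, 0) = (18, 8)

23P = (18, 8)


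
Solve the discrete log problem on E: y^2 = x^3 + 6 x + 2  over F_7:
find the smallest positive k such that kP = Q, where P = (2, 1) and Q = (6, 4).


Enumerate multiples of P until we hit Q = (6, 4):
  1P = (2, 1)
  2P = (0, 3)
  3P = (6, 3)
  4P = (1, 3)
  5P = (1, 4)
  6P = (6, 4)
Match found at i = 6.

k = 6


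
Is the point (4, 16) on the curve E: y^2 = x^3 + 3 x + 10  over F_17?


Check whether y^2 = x^3 + 3 x + 10 (mod 17) for (x, y) = (4, 16).
LHS: y^2 = 16^2 mod 17 = 1
RHS: x^3 + 3 x + 10 = 4^3 + 3*4 + 10 mod 17 = 1
LHS = RHS

Yes, on the curve


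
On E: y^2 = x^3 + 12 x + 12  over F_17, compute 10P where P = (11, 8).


k = 10 = 1010_2 (binary, LSB first: 0101)
Double-and-add from P = (11, 8):
  bit 0 = 0: acc unchanged = O
  bit 1 = 1: acc = O + (13, 11) = (13, 11)
  bit 2 = 0: acc unchanged = (13, 11)
  bit 3 = 1: acc = (13, 11) + (1, 5) = (16, 13)

10P = (16, 13)


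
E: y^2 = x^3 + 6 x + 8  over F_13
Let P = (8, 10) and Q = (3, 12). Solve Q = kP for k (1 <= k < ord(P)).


Enumerate multiples of P until we hit Q = (3, 12):
  1P = (8, 10)
  2P = (7, 9)
  3P = (12, 12)
  4P = (3, 12)
Match found at i = 4.

k = 4


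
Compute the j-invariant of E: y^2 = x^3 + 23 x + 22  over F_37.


Delta = -16(4 a^3 + 27 b^2) mod 37 = 13
-1728 * (4 a)^3 = -1728 * (4*23)^3 mod 37 = 31
j = 31 * 13^(-1) mod 37 = 28

j = 28 (mod 37)


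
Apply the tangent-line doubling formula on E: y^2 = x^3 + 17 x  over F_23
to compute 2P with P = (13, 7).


Doubling: s = (3 x1^2 + a) / (2 y1)
s = (3*13^2 + 17) / (2*7) mod 23 = 21
x3 = s^2 - 2 x1 mod 23 = 21^2 - 2*13 = 1
y3 = s (x1 - x3) - y1 mod 23 = 21 * (13 - 1) - 7 = 15

2P = (1, 15)


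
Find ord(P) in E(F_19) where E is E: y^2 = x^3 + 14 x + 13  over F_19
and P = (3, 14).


Compute successive multiples of P until we hit O:
  1P = (3, 14)
  2P = (11, 15)
  3P = (16, 1)
  4P = (1, 3)
  5P = (12, 3)
  6P = (13, 13)
  7P = (7, 13)
  8P = (15, 8)
  ... (continuing to 24P)
  24P = O

ord(P) = 24


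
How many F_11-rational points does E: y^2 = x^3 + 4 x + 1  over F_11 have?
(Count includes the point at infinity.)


For each x in F_11, count y with y^2 = x^3 + 4 x + 1 mod 11:
  x = 0: RHS = 1, y in [1, 10]  -> 2 point(s)
  x = 4: RHS = 4, y in [2, 9]  -> 2 point(s)
  x = 5: RHS = 3, y in [5, 6]  -> 2 point(s)
  x = 7: RHS = 9, y in [3, 8]  -> 2 point(s)
Affine points: 8. Add the point at infinity: total = 9.

#E(F_11) = 9


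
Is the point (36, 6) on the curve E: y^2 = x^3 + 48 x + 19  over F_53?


Check whether y^2 = x^3 + 48 x + 19 (mod 53) for (x, y) = (36, 6).
LHS: y^2 = 6^2 mod 53 = 36
RHS: x^3 + 48 x + 19 = 36^3 + 48*36 + 19 mod 53 = 14
LHS != RHS

No, not on the curve


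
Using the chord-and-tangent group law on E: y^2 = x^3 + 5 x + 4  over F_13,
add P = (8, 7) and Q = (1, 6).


P != Q, so use the chord formula.
s = (y2 - y1) / (x2 - x1) = (12) / (6) mod 13 = 2
x3 = s^2 - x1 - x2 mod 13 = 2^2 - 8 - 1 = 8
y3 = s (x1 - x3) - y1 mod 13 = 2 * (8 - 8) - 7 = 6

P + Q = (8, 6)


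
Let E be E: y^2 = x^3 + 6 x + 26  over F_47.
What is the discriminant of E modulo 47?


4 a^3 + 27 b^2 = 4*6^3 + 27*26^2 = 864 + 18252 = 19116
Delta = -16 * (19116) = -305856
Delta mod 47 = 20

Delta = 20 (mod 47)


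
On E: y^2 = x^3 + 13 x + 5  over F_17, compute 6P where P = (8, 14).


k = 6 = 110_2 (binary, LSB first: 011)
Double-and-add from P = (8, 14):
  bit 0 = 0: acc unchanged = O
  bit 1 = 1: acc = O + (10, 9) = (10, 9)
  bit 2 = 1: acc = (10, 9) + (12, 11) = (13, 5)

6P = (13, 5)


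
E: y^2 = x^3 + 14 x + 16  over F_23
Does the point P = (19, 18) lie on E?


Check whether y^2 = x^3 + 14 x + 16 (mod 23) for (x, y) = (19, 18).
LHS: y^2 = 18^2 mod 23 = 2
RHS: x^3 + 14 x + 16 = 19^3 + 14*19 + 16 mod 23 = 11
LHS != RHS

No, not on the curve


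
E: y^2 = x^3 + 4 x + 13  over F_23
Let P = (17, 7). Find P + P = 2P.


Doubling: s = (3 x1^2 + a) / (2 y1)
s = (3*17^2 + 4) / (2*7) mod 23 = 8
x3 = s^2 - 2 x1 mod 23 = 8^2 - 2*17 = 7
y3 = s (x1 - x3) - y1 mod 23 = 8 * (17 - 7) - 7 = 4

2P = (7, 4)


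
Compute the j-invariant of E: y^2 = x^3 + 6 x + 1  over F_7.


Delta = -16(4 a^3 + 27 b^2) mod 7 = 3
-1728 * (4 a)^3 = -1728 * (4*6)^3 mod 7 = 6
j = 6 * 3^(-1) mod 7 = 2

j = 2 (mod 7)


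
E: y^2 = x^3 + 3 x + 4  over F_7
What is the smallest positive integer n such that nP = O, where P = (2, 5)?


Compute successive multiples of P until we hit O:
  1P = (2, 5)
  2P = (0, 5)
  3P = (5, 2)
  4P = (1, 1)
  5P = (6, 0)
  6P = (1, 6)
  7P = (5, 5)
  8P = (0, 2)
  ... (continuing to 10P)
  10P = O

ord(P) = 10


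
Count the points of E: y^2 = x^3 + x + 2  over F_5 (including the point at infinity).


For each x in F_5, count y with y^2 = x^3 + 1 x + 2 mod 5:
  x = 1: RHS = 4, y in [2, 3]  -> 2 point(s)
  x = 4: RHS = 0, y in [0]  -> 1 point(s)
Affine points: 3. Add the point at infinity: total = 4.

#E(F_5) = 4


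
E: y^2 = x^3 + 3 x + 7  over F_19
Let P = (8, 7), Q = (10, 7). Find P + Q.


P != Q, so use the chord formula.
s = (y2 - y1) / (x2 - x1) = (0) / (2) mod 19 = 0
x3 = s^2 - x1 - x2 mod 19 = 0^2 - 8 - 10 = 1
y3 = s (x1 - x3) - y1 mod 19 = 0 * (8 - 1) - 7 = 12

P + Q = (1, 12)


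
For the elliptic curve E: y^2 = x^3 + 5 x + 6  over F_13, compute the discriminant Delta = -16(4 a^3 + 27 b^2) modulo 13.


4 a^3 + 27 b^2 = 4*5^3 + 27*6^2 = 500 + 972 = 1472
Delta = -16 * (1472) = -23552
Delta mod 13 = 4

Delta = 4 (mod 13)


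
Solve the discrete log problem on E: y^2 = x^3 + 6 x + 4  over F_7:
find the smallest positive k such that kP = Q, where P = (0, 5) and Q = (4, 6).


Enumerate multiples of P until we hit Q = (4, 6):
  1P = (0, 5)
  2P = (4, 1)
  3P = (4, 6)
Match found at i = 3.

k = 3


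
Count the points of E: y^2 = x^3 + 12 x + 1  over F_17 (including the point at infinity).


For each x in F_17, count y with y^2 = x^3 + 12 x + 1 mod 17:
  x = 0: RHS = 1, y in [1, 16]  -> 2 point(s)
  x = 2: RHS = 16, y in [4, 13]  -> 2 point(s)
  x = 3: RHS = 13, y in [8, 9]  -> 2 point(s)
  x = 5: RHS = 16, y in [4, 13]  -> 2 point(s)
  x = 6: RHS = 0, y in [0]  -> 1 point(s)
  x = 10: RHS = 16, y in [4, 13]  -> 2 point(s)
  x = 11: RHS = 2, y in [6, 11]  -> 2 point(s)
  x = 13: RHS = 8, y in [5, 12]  -> 2 point(s)
Affine points: 15. Add the point at infinity: total = 16.

#E(F_17) = 16


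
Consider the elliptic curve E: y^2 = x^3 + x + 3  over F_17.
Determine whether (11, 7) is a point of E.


Check whether y^2 = x^3 + 1 x + 3 (mod 17) for (x, y) = (11, 7).
LHS: y^2 = 7^2 mod 17 = 15
RHS: x^3 + 1 x + 3 = 11^3 + 1*11 + 3 mod 17 = 2
LHS != RHS

No, not on the curve


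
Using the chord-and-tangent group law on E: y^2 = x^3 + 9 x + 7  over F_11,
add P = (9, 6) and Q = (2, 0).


P != Q, so use the chord formula.
s = (y2 - y1) / (x2 - x1) = (5) / (4) mod 11 = 4
x3 = s^2 - x1 - x2 mod 11 = 4^2 - 9 - 2 = 5
y3 = s (x1 - x3) - y1 mod 11 = 4 * (9 - 5) - 6 = 10

P + Q = (5, 10)


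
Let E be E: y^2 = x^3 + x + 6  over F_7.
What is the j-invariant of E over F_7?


Delta = -16(4 a^3 + 27 b^2) mod 7 = 1
-1728 * (4 a)^3 = -1728 * (4*1)^3 mod 7 = 1
j = 1 * 1^(-1) mod 7 = 1

j = 1 (mod 7)


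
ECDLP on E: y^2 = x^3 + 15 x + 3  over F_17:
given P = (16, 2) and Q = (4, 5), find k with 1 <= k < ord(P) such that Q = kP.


Enumerate multiples of P until we hit Q = (4, 5):
  1P = (16, 2)
  2P = (1, 6)
  3P = (4, 5)
Match found at i = 3.

k = 3


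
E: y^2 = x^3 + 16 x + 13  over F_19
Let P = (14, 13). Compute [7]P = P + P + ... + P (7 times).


k = 7 = 111_2 (binary, LSB first: 111)
Double-and-add from P = (14, 13):
  bit 0 = 1: acc = O + (14, 13) = (14, 13)
  bit 1 = 1: acc = (14, 13) + (8, 8) = (13, 10)
  bit 2 = 1: acc = (13, 10) + (1, 7) = (11, 0)

7P = (11, 0)


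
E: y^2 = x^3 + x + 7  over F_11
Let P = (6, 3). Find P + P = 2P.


Doubling: s = (3 x1^2 + a) / (2 y1)
s = (3*6^2 + 1) / (2*3) mod 11 = 9
x3 = s^2 - 2 x1 mod 11 = 9^2 - 2*6 = 3
y3 = s (x1 - x3) - y1 mod 11 = 9 * (6 - 3) - 3 = 2

2P = (3, 2)


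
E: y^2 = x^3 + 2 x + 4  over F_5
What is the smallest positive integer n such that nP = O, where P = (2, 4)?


Compute successive multiples of P until we hit O:
  1P = (2, 4)
  2P = (0, 2)
  3P = (4, 4)
  4P = (4, 1)
  5P = (0, 3)
  6P = (2, 1)
  7P = O

ord(P) = 7


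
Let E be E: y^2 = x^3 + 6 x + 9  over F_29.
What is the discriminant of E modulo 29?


4 a^3 + 27 b^2 = 4*6^3 + 27*9^2 = 864 + 2187 = 3051
Delta = -16 * (3051) = -48816
Delta mod 29 = 20

Delta = 20 (mod 29)


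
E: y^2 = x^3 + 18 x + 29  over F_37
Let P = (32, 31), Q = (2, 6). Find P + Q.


P != Q, so use the chord formula.
s = (y2 - y1) / (x2 - x1) = (12) / (7) mod 37 = 7
x3 = s^2 - x1 - x2 mod 37 = 7^2 - 32 - 2 = 15
y3 = s (x1 - x3) - y1 mod 37 = 7 * (32 - 15) - 31 = 14

P + Q = (15, 14)


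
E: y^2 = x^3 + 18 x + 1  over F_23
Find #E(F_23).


For each x in F_23, count y with y^2 = x^3 + 18 x + 1 mod 23:
  x = 0: RHS = 1, y in [1, 22]  -> 2 point(s)
  x = 3: RHS = 13, y in [6, 17]  -> 2 point(s)
  x = 5: RHS = 9, y in [3, 20]  -> 2 point(s)
  x = 6: RHS = 3, y in [7, 16]  -> 2 point(s)
  x = 8: RHS = 13, y in [6, 17]  -> 2 point(s)
  x = 9: RHS = 18, y in [8, 15]  -> 2 point(s)
  x = 10: RHS = 8, y in [10, 13]  -> 2 point(s)
  x = 11: RHS = 12, y in [9, 14]  -> 2 point(s)
  x = 12: RHS = 13, y in [6, 17]  -> 2 point(s)
  x = 15: RHS = 12, y in [9, 14]  -> 2 point(s)
  x = 18: RHS = 16, y in [4, 19]  -> 2 point(s)
  x = 19: RHS = 3, y in [7, 16]  -> 2 point(s)
  x = 20: RHS = 12, y in [9, 14]  -> 2 point(s)
  x = 21: RHS = 3, y in [7, 16]  -> 2 point(s)
Affine points: 28. Add the point at infinity: total = 29.

#E(F_23) = 29


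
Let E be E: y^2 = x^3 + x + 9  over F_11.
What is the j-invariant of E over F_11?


Delta = -16(4 a^3 + 27 b^2) mod 11 = 1
-1728 * (4 a)^3 = -1728 * (4*1)^3 mod 11 = 2
j = 2 * 1^(-1) mod 11 = 2

j = 2 (mod 11)


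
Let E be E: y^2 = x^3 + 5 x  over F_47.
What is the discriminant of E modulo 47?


4 a^3 + 27 b^2 = 4*5^3 + 27*0^2 = 500 + 0 = 500
Delta = -16 * (500) = -8000
Delta mod 47 = 37

Delta = 37 (mod 47)


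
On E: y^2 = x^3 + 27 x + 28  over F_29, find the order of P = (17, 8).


Compute successive multiples of P until we hit O:
  1P = (17, 8)
  2P = (19, 18)
  3P = (18, 16)
  4P = (0, 12)
  5P = (25, 28)
  6P = (15, 26)
  7P = (20, 19)
  8P = (28, 0)
  ... (continuing to 16P)
  16P = O

ord(P) = 16


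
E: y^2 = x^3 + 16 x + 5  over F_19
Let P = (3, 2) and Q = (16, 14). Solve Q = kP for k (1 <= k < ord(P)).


Enumerate multiples of P until we hit Q = (16, 14):
  1P = (3, 2)
  2P = (11, 7)
  3P = (14, 3)
  4P = (13, 4)
  5P = (0, 10)
  6P = (2, 8)
  7P = (12, 14)
  8P = (10, 14)
  9P = (7, 2)
  10P = (9, 17)
  11P = (18, 8)
  12P = (5, 1)
  13P = (16, 14)
Match found at i = 13.

k = 13


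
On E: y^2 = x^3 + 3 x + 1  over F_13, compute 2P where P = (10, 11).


Doubling: s = (3 x1^2 + a) / (2 y1)
s = (3*10^2 + 3) / (2*11) mod 13 = 12
x3 = s^2 - 2 x1 mod 13 = 12^2 - 2*10 = 7
y3 = s (x1 - x3) - y1 mod 13 = 12 * (10 - 7) - 11 = 12

2P = (7, 12)


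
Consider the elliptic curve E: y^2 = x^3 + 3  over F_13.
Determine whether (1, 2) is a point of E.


Check whether y^2 = x^3 + 0 x + 3 (mod 13) for (x, y) = (1, 2).
LHS: y^2 = 2^2 mod 13 = 4
RHS: x^3 + 0 x + 3 = 1^3 + 0*1 + 3 mod 13 = 4
LHS = RHS

Yes, on the curve


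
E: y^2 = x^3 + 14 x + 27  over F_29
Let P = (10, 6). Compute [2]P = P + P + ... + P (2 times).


k = 2 = 10_2 (binary, LSB first: 01)
Double-and-add from P = (10, 6):
  bit 0 = 0: acc unchanged = O
  bit 1 = 1: acc = O + (13, 17) = (13, 17)

2P = (13, 17)


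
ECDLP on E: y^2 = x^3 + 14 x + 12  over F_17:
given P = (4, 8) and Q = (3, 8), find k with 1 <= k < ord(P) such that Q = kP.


Enumerate multiples of P until we hit Q = (3, 8):
  1P = (4, 8)
  2P = (11, 1)
  3P = (3, 8)
Match found at i = 3.

k = 3


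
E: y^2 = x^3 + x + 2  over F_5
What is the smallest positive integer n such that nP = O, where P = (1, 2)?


Compute successive multiples of P until we hit O:
  1P = (1, 2)
  2P = (4, 0)
  3P = (1, 3)
  4P = O

ord(P) = 4


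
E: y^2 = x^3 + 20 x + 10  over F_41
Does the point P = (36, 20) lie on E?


Check whether y^2 = x^3 + 20 x + 10 (mod 41) for (x, y) = (36, 20).
LHS: y^2 = 20^2 mod 41 = 31
RHS: x^3 + 20 x + 10 = 36^3 + 20*36 + 10 mod 41 = 31
LHS = RHS

Yes, on the curve


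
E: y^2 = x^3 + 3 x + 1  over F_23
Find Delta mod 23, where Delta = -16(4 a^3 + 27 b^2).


4 a^3 + 27 b^2 = 4*3^3 + 27*1^2 = 108 + 27 = 135
Delta = -16 * (135) = -2160
Delta mod 23 = 2

Delta = 2 (mod 23)


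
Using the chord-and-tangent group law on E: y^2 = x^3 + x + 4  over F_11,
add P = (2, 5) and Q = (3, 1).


P != Q, so use the chord formula.
s = (y2 - y1) / (x2 - x1) = (7) / (1) mod 11 = 7
x3 = s^2 - x1 - x2 mod 11 = 7^2 - 2 - 3 = 0
y3 = s (x1 - x3) - y1 mod 11 = 7 * (2 - 0) - 5 = 9

P + Q = (0, 9)


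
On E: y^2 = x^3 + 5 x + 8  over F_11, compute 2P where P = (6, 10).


Doubling: s = (3 x1^2 + a) / (2 y1)
s = (3*6^2 + 5) / (2*10) mod 11 = 4
x3 = s^2 - 2 x1 mod 11 = 4^2 - 2*6 = 4
y3 = s (x1 - x3) - y1 mod 11 = 4 * (6 - 4) - 10 = 9

2P = (4, 9)


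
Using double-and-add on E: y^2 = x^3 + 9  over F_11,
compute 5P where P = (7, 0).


k = 5 = 101_2 (binary, LSB first: 101)
Double-and-add from P = (7, 0):
  bit 0 = 1: acc = O + (7, 0) = (7, 0)
  bit 1 = 0: acc unchanged = (7, 0)
  bit 2 = 1: acc = (7, 0) + O = (7, 0)

5P = (7, 0)


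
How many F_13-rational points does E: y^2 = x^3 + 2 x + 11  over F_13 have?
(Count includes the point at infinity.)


For each x in F_13, count y with y^2 = x^3 + 2 x + 11 mod 13:
  x = 1: RHS = 1, y in [1, 12]  -> 2 point(s)
  x = 2: RHS = 10, y in [6, 7]  -> 2 point(s)
  x = 5: RHS = 3, y in [4, 9]  -> 2 point(s)
  x = 7: RHS = 4, y in [2, 11]  -> 2 point(s)
  x = 9: RHS = 4, y in [2, 11]  -> 2 point(s)
  x = 10: RHS = 4, y in [2, 11]  -> 2 point(s)
  x = 11: RHS = 12, y in [5, 8]  -> 2 point(s)
Affine points: 14. Add the point at infinity: total = 15.

#E(F_13) = 15


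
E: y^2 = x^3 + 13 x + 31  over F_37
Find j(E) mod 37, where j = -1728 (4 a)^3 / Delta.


Delta = -16(4 a^3 + 27 b^2) mod 37 = 17
-1728 * (4 a)^3 = -1728 * (4*13)^3 mod 37 = 14
j = 14 * 17^(-1) mod 37 = 3

j = 3 (mod 37)


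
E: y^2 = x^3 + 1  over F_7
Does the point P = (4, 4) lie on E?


Check whether y^2 = x^3 + 0 x + 1 (mod 7) for (x, y) = (4, 4).
LHS: y^2 = 4^2 mod 7 = 2
RHS: x^3 + 0 x + 1 = 4^3 + 0*4 + 1 mod 7 = 2
LHS = RHS

Yes, on the curve


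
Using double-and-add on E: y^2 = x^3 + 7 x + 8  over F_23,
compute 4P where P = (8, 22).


k = 4 = 100_2 (binary, LSB first: 001)
Double-and-add from P = (8, 22):
  bit 0 = 0: acc unchanged = O
  bit 1 = 0: acc unchanged = O
  bit 2 = 1: acc = O + (8, 1) = (8, 1)

4P = (8, 1)


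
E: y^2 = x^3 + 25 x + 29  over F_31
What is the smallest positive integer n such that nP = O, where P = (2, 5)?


Compute successive multiples of P until we hit O:
  1P = (2, 5)
  2P = (10, 15)
  3P = (7, 12)
  4P = (19, 27)
  5P = (15, 11)
  6P = (21, 22)
  7P = (24, 21)
  8P = (25, 29)
  ... (continuing to 20P)
  20P = O

ord(P) = 20


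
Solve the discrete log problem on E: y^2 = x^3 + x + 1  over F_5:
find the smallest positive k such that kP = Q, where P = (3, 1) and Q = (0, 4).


Enumerate multiples of P until we hit Q = (0, 4):
  1P = (3, 1)
  2P = (0, 1)
  3P = (2, 4)
  4P = (4, 2)
  5P = (4, 3)
  6P = (2, 1)
  7P = (0, 4)
Match found at i = 7.

k = 7


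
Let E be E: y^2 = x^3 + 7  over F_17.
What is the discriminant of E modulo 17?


4 a^3 + 27 b^2 = 4*0^3 + 27*7^2 = 0 + 1323 = 1323
Delta = -16 * (1323) = -21168
Delta mod 17 = 14

Delta = 14 (mod 17)


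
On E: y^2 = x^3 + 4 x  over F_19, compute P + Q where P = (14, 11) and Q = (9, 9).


P != Q, so use the chord formula.
s = (y2 - y1) / (x2 - x1) = (17) / (14) mod 19 = 8
x3 = s^2 - x1 - x2 mod 19 = 8^2 - 14 - 9 = 3
y3 = s (x1 - x3) - y1 mod 19 = 8 * (14 - 3) - 11 = 1

P + Q = (3, 1)


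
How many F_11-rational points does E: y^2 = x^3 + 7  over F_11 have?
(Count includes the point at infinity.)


For each x in F_11, count y with y^2 = x^3 + 0 x + 7 mod 11:
  x = 2: RHS = 4, y in [2, 9]  -> 2 point(s)
  x = 3: RHS = 1, y in [1, 10]  -> 2 point(s)
  x = 4: RHS = 5, y in [4, 7]  -> 2 point(s)
  x = 5: RHS = 0, y in [0]  -> 1 point(s)
  x = 6: RHS = 3, y in [5, 6]  -> 2 point(s)
  x = 7: RHS = 9, y in [3, 8]  -> 2 point(s)
Affine points: 11. Add the point at infinity: total = 12.

#E(F_11) = 12


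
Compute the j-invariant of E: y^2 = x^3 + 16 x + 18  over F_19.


Delta = -16(4 a^3 + 27 b^2) mod 19 = 4
-1728 * (4 a)^3 = -1728 * (4*16)^3 mod 19 = 1
j = 1 * 4^(-1) mod 19 = 5

j = 5 (mod 19)


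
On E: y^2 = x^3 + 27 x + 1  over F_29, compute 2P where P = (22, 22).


Doubling: s = (3 x1^2 + a) / (2 y1)
s = (3*22^2 + 27) / (2*22) mod 29 = 0
x3 = s^2 - 2 x1 mod 29 = 0^2 - 2*22 = 14
y3 = s (x1 - x3) - y1 mod 29 = 0 * (22 - 14) - 22 = 7

2P = (14, 7)


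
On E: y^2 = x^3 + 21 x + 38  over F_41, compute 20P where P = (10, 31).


k = 20 = 10100_2 (binary, LSB first: 00101)
Double-and-add from P = (10, 31):
  bit 0 = 0: acc unchanged = O
  bit 1 = 0: acc unchanged = O
  bit 2 = 1: acc = O + (8, 29) = (8, 29)
  bit 3 = 0: acc unchanged = (8, 29)
  bit 4 = 1: acc = (8, 29) + (34, 32) = (22, 23)

20P = (22, 23)


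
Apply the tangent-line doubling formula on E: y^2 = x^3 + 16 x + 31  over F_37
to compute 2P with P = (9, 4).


Doubling: s = (3 x1^2 + a) / (2 y1)
s = (3*9^2 + 16) / (2*4) mod 37 = 0
x3 = s^2 - 2 x1 mod 37 = 0^2 - 2*9 = 19
y3 = s (x1 - x3) - y1 mod 37 = 0 * (9 - 19) - 4 = 33

2P = (19, 33)


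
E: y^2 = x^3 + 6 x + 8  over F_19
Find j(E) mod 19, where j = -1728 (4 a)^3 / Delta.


Delta = -16(4 a^3 + 27 b^2) mod 19 = 5
-1728 * (4 a)^3 = -1728 * (4*6)^3 mod 19 = 11
j = 11 * 5^(-1) mod 19 = 6

j = 6 (mod 19)


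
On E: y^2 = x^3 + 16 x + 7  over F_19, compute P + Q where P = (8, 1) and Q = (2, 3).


P != Q, so use the chord formula.
s = (y2 - y1) / (x2 - x1) = (2) / (13) mod 19 = 6
x3 = s^2 - x1 - x2 mod 19 = 6^2 - 8 - 2 = 7
y3 = s (x1 - x3) - y1 mod 19 = 6 * (8 - 7) - 1 = 5

P + Q = (7, 5)


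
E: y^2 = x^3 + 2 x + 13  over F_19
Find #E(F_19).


For each x in F_19, count y with y^2 = x^3 + 2 x + 13 mod 19:
  x = 1: RHS = 16, y in [4, 15]  -> 2 point(s)
  x = 2: RHS = 6, y in [5, 14]  -> 2 point(s)
  x = 4: RHS = 9, y in [3, 16]  -> 2 point(s)
  x = 7: RHS = 9, y in [3, 16]  -> 2 point(s)
  x = 8: RHS = 9, y in [3, 16]  -> 2 point(s)
  x = 9: RHS = 0, y in [0]  -> 1 point(s)
  x = 10: RHS = 7, y in [8, 11]  -> 2 point(s)
  x = 11: RHS = 17, y in [6, 13]  -> 2 point(s)
  x = 12: RHS = 17, y in [6, 13]  -> 2 point(s)
  x = 14: RHS = 11, y in [7, 12]  -> 2 point(s)
  x = 15: RHS = 17, y in [6, 13]  -> 2 point(s)
  x = 17: RHS = 1, y in [1, 18]  -> 2 point(s)
Affine points: 23. Add the point at infinity: total = 24.

#E(F_19) = 24


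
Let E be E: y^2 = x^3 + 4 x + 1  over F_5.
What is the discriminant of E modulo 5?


4 a^3 + 27 b^2 = 4*4^3 + 27*1^2 = 256 + 27 = 283
Delta = -16 * (283) = -4528
Delta mod 5 = 2

Delta = 2 (mod 5)


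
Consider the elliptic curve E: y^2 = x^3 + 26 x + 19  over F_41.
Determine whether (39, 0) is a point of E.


Check whether y^2 = x^3 + 26 x + 19 (mod 41) for (x, y) = (39, 0).
LHS: y^2 = 0^2 mod 41 = 0
RHS: x^3 + 26 x + 19 = 39^3 + 26*39 + 19 mod 41 = 0
LHS = RHS

Yes, on the curve


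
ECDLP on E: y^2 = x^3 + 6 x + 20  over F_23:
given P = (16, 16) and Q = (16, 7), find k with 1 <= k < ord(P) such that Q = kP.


Enumerate multiples of P until we hit Q = (16, 7):
  1P = (16, 16)
  2P = (4, 4)
  3P = (4, 19)
  4P = (16, 7)
Match found at i = 4.

k = 4


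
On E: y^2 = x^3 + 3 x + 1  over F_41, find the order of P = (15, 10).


Compute successive multiples of P until we hit O:
  1P = (15, 10)
  2P = (20, 5)
  3P = (7, 23)
  4P = (21, 10)
  5P = (5, 31)
  6P = (25, 11)
  7P = (17, 39)
  8P = (4, 6)
  ... (continuing to 48P)
  48P = O

ord(P) = 48


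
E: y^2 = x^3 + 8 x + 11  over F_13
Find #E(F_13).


For each x in F_13, count y with y^2 = x^3 + 8 x + 11 mod 13:
  x = 2: RHS = 9, y in [3, 10]  -> 2 point(s)
  x = 3: RHS = 10, y in [6, 7]  -> 2 point(s)
  x = 4: RHS = 3, y in [4, 9]  -> 2 point(s)
  x = 10: RHS = 12, y in [5, 8]  -> 2 point(s)
  x = 11: RHS = 0, y in [0]  -> 1 point(s)
Affine points: 9. Add the point at infinity: total = 10.

#E(F_13) = 10


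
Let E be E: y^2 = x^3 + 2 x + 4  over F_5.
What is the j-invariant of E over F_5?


Delta = -16(4 a^3 + 27 b^2) mod 5 = 1
-1728 * (4 a)^3 = -1728 * (4*2)^3 mod 5 = 4
j = 4 * 1^(-1) mod 5 = 4

j = 4 (mod 5)


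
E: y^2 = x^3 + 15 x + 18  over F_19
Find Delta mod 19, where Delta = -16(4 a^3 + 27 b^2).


4 a^3 + 27 b^2 = 4*15^3 + 27*18^2 = 13500 + 8748 = 22248
Delta = -16 * (22248) = -355968
Delta mod 19 = 16

Delta = 16 (mod 19)


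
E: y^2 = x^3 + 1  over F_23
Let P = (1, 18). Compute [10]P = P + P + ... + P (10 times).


k = 10 = 1010_2 (binary, LSB first: 0101)
Double-and-add from P = (1, 18):
  bit 0 = 0: acc unchanged = O
  bit 1 = 1: acc = O + (2, 3) = (2, 3)
  bit 2 = 0: acc unchanged = (2, 3)
  bit 3 = 1: acc = (2, 3) + (0, 22) = (2, 20)

10P = (2, 20)


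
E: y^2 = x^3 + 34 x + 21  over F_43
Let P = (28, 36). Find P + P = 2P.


Doubling: s = (3 x1^2 + a) / (2 y1)
s = (3*28^2 + 34) / (2*36) mod 43 = 20
x3 = s^2 - 2 x1 mod 43 = 20^2 - 2*28 = 0
y3 = s (x1 - x3) - y1 mod 43 = 20 * (28 - 0) - 36 = 8

2P = (0, 8)


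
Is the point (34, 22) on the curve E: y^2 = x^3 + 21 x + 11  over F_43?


Check whether y^2 = x^3 + 21 x + 11 (mod 43) for (x, y) = (34, 22).
LHS: y^2 = 22^2 mod 43 = 11
RHS: x^3 + 21 x + 11 = 34^3 + 21*34 + 11 mod 43 = 39
LHS != RHS

No, not on the curve


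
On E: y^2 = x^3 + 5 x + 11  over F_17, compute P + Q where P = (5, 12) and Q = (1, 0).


P != Q, so use the chord formula.
s = (y2 - y1) / (x2 - x1) = (5) / (13) mod 17 = 3
x3 = s^2 - x1 - x2 mod 17 = 3^2 - 5 - 1 = 3
y3 = s (x1 - x3) - y1 mod 17 = 3 * (5 - 3) - 12 = 11

P + Q = (3, 11)


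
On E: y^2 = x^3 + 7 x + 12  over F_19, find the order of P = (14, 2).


Compute successive multiples of P until we hit O:
  1P = (14, 2)
  2P = (17, 3)
  3P = (5, 1)
  4P = (4, 16)
  5P = (6, 2)
  6P = (18, 17)
  7P = (7, 10)
  8P = (9, 14)
  ... (continuing to 22P)
  22P = O

ord(P) = 22


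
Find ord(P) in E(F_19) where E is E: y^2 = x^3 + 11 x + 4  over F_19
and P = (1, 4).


Compute successive multiples of P until we hit O:
  1P = (1, 4)
  2P = (7, 14)
  3P = (18, 12)
  4P = (16, 18)
  5P = (0, 2)
  6P = (3, 11)
  7P = (13, 11)
  8P = (6, 1)
  ... (continuing to 19P)
  19P = O

ord(P) = 19


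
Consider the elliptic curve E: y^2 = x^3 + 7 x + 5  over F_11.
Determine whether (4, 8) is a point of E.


Check whether y^2 = x^3 + 7 x + 5 (mod 11) for (x, y) = (4, 8).
LHS: y^2 = 8^2 mod 11 = 9
RHS: x^3 + 7 x + 5 = 4^3 + 7*4 + 5 mod 11 = 9
LHS = RHS

Yes, on the curve


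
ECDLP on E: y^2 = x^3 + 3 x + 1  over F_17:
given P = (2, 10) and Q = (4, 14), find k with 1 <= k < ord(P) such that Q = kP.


Enumerate multiples of P until we hit Q = (4, 14):
  1P = (2, 10)
  2P = (4, 14)
Match found at i = 2.

k = 2


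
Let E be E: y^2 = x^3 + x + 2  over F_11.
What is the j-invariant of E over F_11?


Delta = -16(4 a^3 + 27 b^2) mod 11 = 1
-1728 * (4 a)^3 = -1728 * (4*1)^3 mod 11 = 2
j = 2 * 1^(-1) mod 11 = 2

j = 2 (mod 11)


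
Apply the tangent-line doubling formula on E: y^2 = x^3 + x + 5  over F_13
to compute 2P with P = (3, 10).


Doubling: s = (3 x1^2 + a) / (2 y1)
s = (3*3^2 + 1) / (2*10) mod 13 = 4
x3 = s^2 - 2 x1 mod 13 = 4^2 - 2*3 = 10
y3 = s (x1 - x3) - y1 mod 13 = 4 * (3 - 10) - 10 = 1

2P = (10, 1)


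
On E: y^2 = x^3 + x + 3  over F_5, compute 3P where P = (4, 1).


k = 3 = 11_2 (binary, LSB first: 11)
Double-and-add from P = (4, 1):
  bit 0 = 1: acc = O + (4, 1) = (4, 1)
  bit 1 = 1: acc = (4, 1) + (1, 0) = (4, 4)

3P = (4, 4)


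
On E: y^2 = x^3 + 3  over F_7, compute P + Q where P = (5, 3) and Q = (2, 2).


P != Q, so use the chord formula.
s = (y2 - y1) / (x2 - x1) = (6) / (4) mod 7 = 5
x3 = s^2 - x1 - x2 mod 7 = 5^2 - 5 - 2 = 4
y3 = s (x1 - x3) - y1 mod 7 = 5 * (5 - 4) - 3 = 2

P + Q = (4, 2)


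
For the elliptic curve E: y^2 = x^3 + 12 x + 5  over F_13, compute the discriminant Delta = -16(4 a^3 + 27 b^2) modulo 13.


4 a^3 + 27 b^2 = 4*12^3 + 27*5^2 = 6912 + 675 = 7587
Delta = -16 * (7587) = -121392
Delta mod 13 = 2

Delta = 2 (mod 13)


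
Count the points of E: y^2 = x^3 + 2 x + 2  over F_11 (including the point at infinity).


For each x in F_11, count y with y^2 = x^3 + 2 x + 2 mod 11:
  x = 1: RHS = 5, y in [4, 7]  -> 2 point(s)
  x = 2: RHS = 3, y in [5, 6]  -> 2 point(s)
  x = 5: RHS = 5, y in [4, 7]  -> 2 point(s)
  x = 9: RHS = 1, y in [1, 10]  -> 2 point(s)
Affine points: 8. Add the point at infinity: total = 9.

#E(F_11) = 9


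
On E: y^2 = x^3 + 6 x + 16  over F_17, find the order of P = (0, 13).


Compute successive multiples of P until we hit O:
  1P = (0, 13)
  2P = (8, 10)
  3P = (11, 6)
  4P = (5, 1)
  5P = (13, 8)
  6P = (13, 9)
  7P = (5, 16)
  8P = (11, 11)
  ... (continuing to 11P)
  11P = O

ord(P) = 11
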